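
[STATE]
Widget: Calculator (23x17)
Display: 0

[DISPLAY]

                      0
┌───┬───┬───┬───┐      
│ 7 │ 8 │ 9 │ ÷ │      
├───┼───┼───┼───┤      
│ 4 │ 5 │ 6 │ × │      
├───┼───┼───┼───┤      
│ 1 │ 2 │ 3 │ - │      
├───┼───┼───┼───┤      
│ 0 │ . │ = │ + │      
├───┼───┼───┼───┤      
│ C │ MC│ MR│ M+│      
└───┴───┴───┴───┘      
                       
                       
                       
                       
                       


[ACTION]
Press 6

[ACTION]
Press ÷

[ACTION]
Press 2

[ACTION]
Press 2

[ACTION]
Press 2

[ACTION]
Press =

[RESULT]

          0.02702702703
┌───┬───┬───┬───┐      
│ 7 │ 8 │ 9 │ ÷ │      
├───┼───┼───┼───┤      
│ 4 │ 5 │ 6 │ × │      
├───┼───┼───┼───┤      
│ 1 │ 2 │ 3 │ - │      
├───┼───┼───┼───┤      
│ 0 │ . │ = │ + │      
├───┼───┼───┼───┤      
│ C │ MC│ MR│ M+│      
└───┴───┴───┴───┘      
                       
                       
                       
                       
                       


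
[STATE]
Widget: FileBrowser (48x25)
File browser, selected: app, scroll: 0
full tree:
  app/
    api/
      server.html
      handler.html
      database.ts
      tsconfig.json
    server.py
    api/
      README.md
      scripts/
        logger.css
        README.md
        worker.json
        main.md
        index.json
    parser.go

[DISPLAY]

> [-] app/                                      
    [+] api/                                    
    server.py                                   
    [+] api/                                    
    parser.go                                   
                                                
                                                
                                                
                                                
                                                
                                                
                                                
                                                
                                                
                                                
                                                
                                                
                                                
                                                
                                                
                                                
                                                
                                                
                                                
                                                


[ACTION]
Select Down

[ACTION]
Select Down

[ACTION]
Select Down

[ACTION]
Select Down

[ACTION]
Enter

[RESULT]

  [-] app/                                      
    [+] api/                                    
    server.py                                   
    [+] api/                                    
  > parser.go                                   
                                                
                                                
                                                
                                                
                                                
                                                
                                                
                                                
                                                
                                                
                                                
                                                
                                                
                                                
                                                
                                                
                                                
                                                
                                                
                                                


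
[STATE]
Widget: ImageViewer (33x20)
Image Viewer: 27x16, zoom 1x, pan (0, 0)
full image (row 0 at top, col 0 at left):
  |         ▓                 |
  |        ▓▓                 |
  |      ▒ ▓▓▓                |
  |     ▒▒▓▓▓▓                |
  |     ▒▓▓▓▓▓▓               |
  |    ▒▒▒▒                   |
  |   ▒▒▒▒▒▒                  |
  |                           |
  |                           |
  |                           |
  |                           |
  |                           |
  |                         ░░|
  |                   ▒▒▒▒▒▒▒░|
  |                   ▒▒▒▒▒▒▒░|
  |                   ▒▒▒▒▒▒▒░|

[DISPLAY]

         ▓                       
        ▓▓                       
      ▒ ▓▓▓                      
     ▒▒▓▓▓▓                      
     ▒▓▓▓▓▓▓                     
    ▒▒▒▒                         
   ▒▒▒▒▒▒                        
                                 
                                 
                                 
                                 
                                 
                         ░░      
                   ▒▒▒▒▒▒▒░      
                   ▒▒▒▒▒▒▒░      
                   ▒▒▒▒▒▒▒░      
                                 
                                 
                                 
                                 


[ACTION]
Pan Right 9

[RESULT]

▓                                
▓                                
▓▓                               
▓▓                               
▓▓▓                              
                                 
                                 
                                 
                                 
                                 
                                 
                                 
                ░░               
          ▒▒▒▒▒▒▒░               
          ▒▒▒▒▒▒▒░               
          ▒▒▒▒▒▒▒░               
                                 
                                 
                                 
                                 


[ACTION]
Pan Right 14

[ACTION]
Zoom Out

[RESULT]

                                 
                                 
                                 
                                 
                                 
                                 
                                 
                                 
                                 
                                 
                                 
                                 
  ░░                             
▒▒▒░                             
▒▒▒░                             
▒▒▒░                             
                                 
                                 
                                 
                                 


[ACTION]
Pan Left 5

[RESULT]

                                 
                                 
                                 
                                 
                                 
                                 
                                 
                                 
                                 
                                 
                                 
                                 
       ░░                        
 ▒▒▒▒▒▒▒░                        
 ▒▒▒▒▒▒▒░                        
 ▒▒▒▒▒▒▒░                        
                                 
                                 
                                 
                                 


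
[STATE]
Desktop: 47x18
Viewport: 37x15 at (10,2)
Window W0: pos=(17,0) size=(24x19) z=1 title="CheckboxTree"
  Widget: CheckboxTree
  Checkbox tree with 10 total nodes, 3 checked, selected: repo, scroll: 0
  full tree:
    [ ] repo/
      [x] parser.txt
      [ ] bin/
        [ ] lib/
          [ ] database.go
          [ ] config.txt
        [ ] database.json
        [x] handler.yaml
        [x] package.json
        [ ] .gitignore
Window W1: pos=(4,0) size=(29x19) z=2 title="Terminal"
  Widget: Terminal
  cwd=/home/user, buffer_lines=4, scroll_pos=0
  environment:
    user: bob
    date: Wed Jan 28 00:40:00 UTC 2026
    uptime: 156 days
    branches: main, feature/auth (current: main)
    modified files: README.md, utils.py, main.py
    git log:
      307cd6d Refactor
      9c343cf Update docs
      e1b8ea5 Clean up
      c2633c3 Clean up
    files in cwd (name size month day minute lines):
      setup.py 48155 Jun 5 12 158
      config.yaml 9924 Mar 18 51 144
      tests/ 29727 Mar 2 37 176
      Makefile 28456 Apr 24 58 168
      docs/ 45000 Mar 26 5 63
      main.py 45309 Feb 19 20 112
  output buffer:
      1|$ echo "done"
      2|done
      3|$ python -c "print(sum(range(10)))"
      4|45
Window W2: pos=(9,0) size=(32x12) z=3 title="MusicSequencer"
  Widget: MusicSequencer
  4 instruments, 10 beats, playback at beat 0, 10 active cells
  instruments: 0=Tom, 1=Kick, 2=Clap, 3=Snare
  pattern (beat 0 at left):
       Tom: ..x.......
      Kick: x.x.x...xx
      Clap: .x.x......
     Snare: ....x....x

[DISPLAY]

──────────────────────────────┨      
      ▼123456789              ┃      
   Tom··█·······              ┃      
  Kick█·█·█···██              ┃      
  Clap·█·█······              ┃      
 Snare····█····█              ┃      
                              ┃      
                              ┃      
                              ┃      
━━━━━━━━━━━━━━━━━━━━━━━━━━━━━━┛      
                      ┃nore   ┃      
                      ┃       ┃      
                      ┃       ┃      
                      ┃       ┃      
                      ┃       ┃      


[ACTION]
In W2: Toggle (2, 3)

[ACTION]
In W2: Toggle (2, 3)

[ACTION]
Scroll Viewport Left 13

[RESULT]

    ┠────┠───────────────────────────
    ┃$ ec┃      ▼123456789           
    ┃done┃   Tom··█·······           
    ┃$ py┃  Kick█·█·█···██           
    ┃45  ┃  Clap·█·█······           
    ┃$ █ ┃ Snare····█····█           
    ┃    ┃                           
    ┃    ┃                           
    ┃    ┃                           
    ┃    ┗━━━━━━━━━━━━━━━━━━━━━━━━━━━
    ┃                           ┃nore
    ┃                           ┃    
    ┃                           ┃    
    ┃                           ┃    
    ┃                           ┃    


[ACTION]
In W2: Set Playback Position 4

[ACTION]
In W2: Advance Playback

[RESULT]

    ┠────┠───────────────────────────
    ┃$ ec┃      01234▼6789           
    ┃done┃   Tom··█·······           
    ┃$ py┃  Kick█·█·█···██           
    ┃45  ┃  Clap·█·█······           
    ┃$ █ ┃ Snare····█····█           
    ┃    ┃                           
    ┃    ┃                           
    ┃    ┃                           
    ┃    ┗━━━━━━━━━━━━━━━━━━━━━━━━━━━
    ┃                           ┃nore
    ┃                           ┃    
    ┃                           ┃    
    ┃                           ┃    
    ┃                           ┃    


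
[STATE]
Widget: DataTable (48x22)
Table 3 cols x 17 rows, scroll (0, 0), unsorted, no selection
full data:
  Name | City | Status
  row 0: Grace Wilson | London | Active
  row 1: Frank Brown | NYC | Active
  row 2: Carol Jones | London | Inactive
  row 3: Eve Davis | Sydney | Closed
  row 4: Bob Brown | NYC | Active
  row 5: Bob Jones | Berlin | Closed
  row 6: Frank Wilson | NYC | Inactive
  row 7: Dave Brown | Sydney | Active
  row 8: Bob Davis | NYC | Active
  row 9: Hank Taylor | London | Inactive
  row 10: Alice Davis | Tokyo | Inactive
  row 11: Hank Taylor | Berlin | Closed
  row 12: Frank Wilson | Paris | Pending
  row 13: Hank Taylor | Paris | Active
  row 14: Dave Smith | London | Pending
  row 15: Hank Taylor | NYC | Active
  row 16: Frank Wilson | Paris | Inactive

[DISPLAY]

Name        │City  │Status                      
────────────┼──────┼────────                    
Grace Wilson│London│Active                      
Frank Brown │NYC   │Active                      
Carol Jones │London│Inactive                    
Eve Davis   │Sydney│Closed                      
Bob Brown   │NYC   │Active                      
Bob Jones   │Berlin│Closed                      
Frank Wilson│NYC   │Inactive                    
Dave Brown  │Sydney│Active                      
Bob Davis   │NYC   │Active                      
Hank Taylor │London│Inactive                    
Alice Davis │Tokyo │Inactive                    
Hank Taylor │Berlin│Closed                      
Frank Wilson│Paris │Pending                     
Hank Taylor │Paris │Active                      
Dave Smith  │London│Pending                     
Hank Taylor │NYC   │Active                      
Frank Wilson│Paris │Inactive                    
                                                
                                                
                                                


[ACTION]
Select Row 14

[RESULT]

Name        │City  │Status                      
────────────┼──────┼────────                    
Grace Wilson│London│Active                      
Frank Brown │NYC   │Active                      
Carol Jones │London│Inactive                    
Eve Davis   │Sydney│Closed                      
Bob Brown   │NYC   │Active                      
Bob Jones   │Berlin│Closed                      
Frank Wilson│NYC   │Inactive                    
Dave Brown  │Sydney│Active                      
Bob Davis   │NYC   │Active                      
Hank Taylor │London│Inactive                    
Alice Davis │Tokyo │Inactive                    
Hank Taylor │Berlin│Closed                      
Frank Wilson│Paris │Pending                     
Hank Taylor │Paris │Active                      
>ave Smith  │London│Pending                     
Hank Taylor │NYC   │Active                      
Frank Wilson│Paris │Inactive                    
                                                
                                                
                                                


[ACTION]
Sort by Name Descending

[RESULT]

Name       ▼│City  │Status                      
────────────┼──────┼────────                    
Hank Taylor │London│Inactive                    
Hank Taylor │Berlin│Closed                      
Hank Taylor │Paris │Active                      
Hank Taylor │NYC   │Active                      
Grace Wilson│London│Active                      
Frank Wilson│NYC   │Inactive                    
Frank Wilson│Paris │Pending                     
Frank Wilson│Paris │Inactive                    
Frank Brown │NYC   │Active                      
Eve Davis   │Sydney│Closed                      
Dave Smith  │London│Pending                     
Dave Brown  │Sydney│Active                      
Carol Jones │London│Inactive                    
Bob Jones   │Berlin│Closed                      
>ob Davis   │NYC   │Active                      
Bob Brown   │NYC   │Active                      
Alice Davis │Tokyo │Inactive                    
                                                
                                                
                                                


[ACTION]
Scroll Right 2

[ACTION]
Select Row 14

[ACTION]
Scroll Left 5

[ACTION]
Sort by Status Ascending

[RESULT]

Name        │City  │Status ▲                    
────────────┼──────┼────────                    
Hank Taylor │Paris │Active                      
Hank Taylor │NYC   │Active                      
Grace Wilson│London│Active                      
Frank Brown │NYC   │Active                      
Dave Brown  │Sydney│Active                      
Bob Davis   │NYC   │Active                      
Bob Brown   │NYC   │Active                      
Hank Taylor │Berlin│Closed                      
Eve Davis   │Sydney│Closed                      
Bob Jones   │Berlin│Closed                      
Hank Taylor │London│Inactive                    
Frank Wilson│NYC   │Inactive                    
Frank Wilson│Paris │Inactive                    
Carol Jones │London│Inactive                    
>lice Davis │Tokyo │Inactive                    
Frank Wilson│Paris │Pending                     
Dave Smith  │London│Pending                     
                                                
                                                
                                                


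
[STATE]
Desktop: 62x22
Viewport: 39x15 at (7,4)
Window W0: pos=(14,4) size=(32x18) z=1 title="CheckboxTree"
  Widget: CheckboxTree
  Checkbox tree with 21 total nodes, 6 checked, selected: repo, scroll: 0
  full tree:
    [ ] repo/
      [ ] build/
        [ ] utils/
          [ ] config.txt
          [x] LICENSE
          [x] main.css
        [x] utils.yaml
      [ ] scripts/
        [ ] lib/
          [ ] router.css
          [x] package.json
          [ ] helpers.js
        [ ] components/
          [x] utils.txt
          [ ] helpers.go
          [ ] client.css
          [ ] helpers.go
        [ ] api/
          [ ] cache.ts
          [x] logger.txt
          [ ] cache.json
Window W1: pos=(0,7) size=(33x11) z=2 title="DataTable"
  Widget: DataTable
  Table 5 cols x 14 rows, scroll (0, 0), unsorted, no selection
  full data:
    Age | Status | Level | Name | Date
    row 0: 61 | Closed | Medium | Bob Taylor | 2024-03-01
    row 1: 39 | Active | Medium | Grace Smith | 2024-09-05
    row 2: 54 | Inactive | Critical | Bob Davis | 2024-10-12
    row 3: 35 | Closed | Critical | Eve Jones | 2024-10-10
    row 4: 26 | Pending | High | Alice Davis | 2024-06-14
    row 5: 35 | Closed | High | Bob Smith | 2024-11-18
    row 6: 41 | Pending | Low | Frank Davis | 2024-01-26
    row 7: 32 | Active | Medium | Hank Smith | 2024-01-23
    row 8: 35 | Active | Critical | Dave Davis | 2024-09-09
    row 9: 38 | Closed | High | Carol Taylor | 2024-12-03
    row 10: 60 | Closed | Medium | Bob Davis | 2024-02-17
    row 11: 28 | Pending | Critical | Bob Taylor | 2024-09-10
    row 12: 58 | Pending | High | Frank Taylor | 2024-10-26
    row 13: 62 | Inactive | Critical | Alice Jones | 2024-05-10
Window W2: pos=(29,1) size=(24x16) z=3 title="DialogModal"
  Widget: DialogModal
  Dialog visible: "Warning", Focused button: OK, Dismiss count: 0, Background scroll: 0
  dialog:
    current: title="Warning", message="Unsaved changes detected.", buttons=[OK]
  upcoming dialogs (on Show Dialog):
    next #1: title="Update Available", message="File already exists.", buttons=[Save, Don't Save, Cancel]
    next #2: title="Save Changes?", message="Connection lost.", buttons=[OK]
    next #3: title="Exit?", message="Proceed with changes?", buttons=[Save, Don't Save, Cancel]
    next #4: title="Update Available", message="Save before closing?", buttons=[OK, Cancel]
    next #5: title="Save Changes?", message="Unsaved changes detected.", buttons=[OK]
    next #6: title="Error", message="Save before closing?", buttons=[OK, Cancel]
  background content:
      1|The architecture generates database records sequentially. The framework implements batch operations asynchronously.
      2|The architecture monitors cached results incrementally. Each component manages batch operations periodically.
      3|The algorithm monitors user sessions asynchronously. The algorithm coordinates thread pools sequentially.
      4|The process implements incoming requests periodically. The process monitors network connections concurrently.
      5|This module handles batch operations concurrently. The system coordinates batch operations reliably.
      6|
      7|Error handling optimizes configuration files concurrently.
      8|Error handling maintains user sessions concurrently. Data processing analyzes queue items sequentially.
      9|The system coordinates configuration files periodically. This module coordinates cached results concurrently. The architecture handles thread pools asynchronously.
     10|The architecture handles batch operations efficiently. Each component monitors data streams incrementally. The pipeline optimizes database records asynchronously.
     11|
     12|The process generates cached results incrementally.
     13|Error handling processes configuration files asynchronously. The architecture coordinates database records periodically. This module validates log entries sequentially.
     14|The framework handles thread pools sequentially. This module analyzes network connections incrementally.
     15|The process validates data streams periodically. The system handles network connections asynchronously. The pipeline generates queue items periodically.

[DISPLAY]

       ┏━━━━━━━━━━━━━━┃The architecture
       ┃ CheckboxTree ┃The architecture
       ┠──────────────┃The algorithm mo
━━━━━━━━━━━━━━━━━━━━━━┃Th┌─────────────
able                  ┃Th│    Warning  
──────────────────────┃  │Unsaved chang
atus  │Level   │Name  ┃Er│      [OK]   
──────┼────────┼──────┃Er└─────────────
osed  │Medium  │Bob Ta┃The system coord
tive  │Medium  │Grace ┃The architecture
active│Critical│Bob Da┃                
osed  │Critical│Eve Jo┃The process gene
nding │High    │Alice ┗━━━━━━━━━━━━━━━━
━━━━━━━━━━━━━━━━━━━━━━━━━┛.json       ┃
       ┃       [ ] helpers.js         ┃


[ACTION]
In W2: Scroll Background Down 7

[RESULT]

       ┏━━━━━━━━━━━━━━┃Error handling m
       ┃ CheckboxTree ┃The system coord
       ┠──────────────┃The architecture
━━━━━━━━━━━━━━━━━━━━━━┃  ┌─────────────
able                  ┃Th│    Warning  
──────────────────────┃Er│Unsaved chang
atus  │Level   │Name  ┃Th│      [OK]   
──────┼────────┼──────┃Th└─────────────
osed  │Medium  │Bob Ta┃                
tive  │Medium  │Grace ┃                
active│Critical│Bob Da┃                
osed  │Critical│Eve Jo┃                
nding │High    │Alice ┗━━━━━━━━━━━━━━━━
━━━━━━━━━━━━━━━━━━━━━━━━━┛.json       ┃
       ┃       [ ] helpers.js         ┃


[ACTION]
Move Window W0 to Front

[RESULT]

       ┏━━━━━━━━━━━━━━━━━━━━━━━━━━━━━━┓
       ┃ CheckboxTree                 ┃
       ┠──────────────────────────────┨
━━━━━━━┃>[-] repo/                    ┃
able   ┃   [-] build/                 ┃
───────┃     [-] utils/               ┃
atus  │┃       [ ] config.txt         ┃
──────┼┃       [x] LICENSE            ┃
osed  │┃       [x] main.css           ┃
tive  │┃     [x] utils.yaml           ┃
active│┃   [-] scripts/               ┃
osed  │┃     [-] lib/                 ┃
nding │┃       [ ] router.css         ┃
━━━━━━━┃       [x] package.json       ┃
       ┃       [ ] helpers.js         ┃


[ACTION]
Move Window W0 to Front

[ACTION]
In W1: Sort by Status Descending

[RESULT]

       ┏━━━━━━━━━━━━━━━━━━━━━━━━━━━━━━┓
       ┃ CheckboxTree                 ┃
       ┠──────────────────────────────┨
━━━━━━━┃>[-] repo/                    ┃
able   ┃   [-] build/                 ┃
───────┃     [-] utils/               ┃
atus ▼│┃       [ ] config.txt         ┃
──────┼┃       [x] LICENSE            ┃
nding │┃       [x] main.css           ┃
nding │┃     [x] utils.yaml           ┃
nding │┃   [-] scripts/               ┃
nding │┃     [-] lib/                 ┃
active│┃       [ ] router.css         ┃
━━━━━━━┃       [x] package.json       ┃
       ┃       [ ] helpers.js         ┃


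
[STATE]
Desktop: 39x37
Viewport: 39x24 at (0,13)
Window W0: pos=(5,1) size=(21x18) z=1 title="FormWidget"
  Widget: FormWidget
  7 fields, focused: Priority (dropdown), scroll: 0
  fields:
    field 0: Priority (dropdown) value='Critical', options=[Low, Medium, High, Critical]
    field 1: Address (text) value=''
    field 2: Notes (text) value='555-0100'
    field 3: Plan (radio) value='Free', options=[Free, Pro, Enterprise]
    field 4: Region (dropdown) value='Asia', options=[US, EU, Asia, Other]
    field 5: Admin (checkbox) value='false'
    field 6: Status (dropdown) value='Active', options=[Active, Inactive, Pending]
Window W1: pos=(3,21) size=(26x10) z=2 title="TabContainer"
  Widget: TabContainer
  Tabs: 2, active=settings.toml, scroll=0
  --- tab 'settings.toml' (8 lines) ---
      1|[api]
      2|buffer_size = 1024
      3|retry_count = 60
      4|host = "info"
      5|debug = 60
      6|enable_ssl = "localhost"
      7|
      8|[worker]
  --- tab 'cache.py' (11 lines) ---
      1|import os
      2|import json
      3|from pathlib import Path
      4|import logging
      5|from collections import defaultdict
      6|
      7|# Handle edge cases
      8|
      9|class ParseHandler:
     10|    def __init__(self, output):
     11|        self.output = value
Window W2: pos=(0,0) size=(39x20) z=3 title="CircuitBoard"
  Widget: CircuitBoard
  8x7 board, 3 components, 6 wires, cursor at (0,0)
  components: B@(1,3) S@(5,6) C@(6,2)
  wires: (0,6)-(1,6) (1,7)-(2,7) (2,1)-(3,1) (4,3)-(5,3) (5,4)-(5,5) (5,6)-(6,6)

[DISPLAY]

┃                │                    ┃
┃5               ·   · ─ ·   S        ┃
┃                            │        ┃
┃6           C               ·        ┃
┃Cursor: (0,0)                        ┃
┃                                     ┃
┗━━━━━━━━━━━━━━━━━━━━━━━━━━━━━━━━━━━━━┛
                                       
   ┏━━━━━━━━━━━━━━━━━━━━━━━━┓          
   ┃ TabContainer           ┃          
   ┠────────────────────────┨          
   ┃[settings.toml]│ cache.p┃          
   ┃────────────────────────┃          
   ┃[api]                   ┃          
   ┃buffer_size = 1024      ┃          
   ┃retry_count = 60        ┃          
   ┃host = "info"           ┃          
   ┗━━━━━━━━━━━━━━━━━━━━━━━━┛          
                                       
                                       
                                       
                                       
                                       
                                       


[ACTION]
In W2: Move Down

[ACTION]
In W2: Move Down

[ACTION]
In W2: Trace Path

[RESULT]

┃                │                    ┃
┃5               ·   · ─ ·   S        ┃
┃                            │        ┃
┃6           C               ·        ┃
┃Cursor: (2,0)  Trace: No connections ┃
┃                                     ┃
┗━━━━━━━━━━━━━━━━━━━━━━━━━━━━━━━━━━━━━┛
                                       
   ┏━━━━━━━━━━━━━━━━━━━━━━━━┓          
   ┃ TabContainer           ┃          
   ┠────────────────────────┨          
   ┃[settings.toml]│ cache.p┃          
   ┃────────────────────────┃          
   ┃[api]                   ┃          
   ┃buffer_size = 1024      ┃          
   ┃retry_count = 60        ┃          
   ┃host = "info"           ┃          
   ┗━━━━━━━━━━━━━━━━━━━━━━━━┛          
                                       
                                       
                                       
                                       
                                       
                                       


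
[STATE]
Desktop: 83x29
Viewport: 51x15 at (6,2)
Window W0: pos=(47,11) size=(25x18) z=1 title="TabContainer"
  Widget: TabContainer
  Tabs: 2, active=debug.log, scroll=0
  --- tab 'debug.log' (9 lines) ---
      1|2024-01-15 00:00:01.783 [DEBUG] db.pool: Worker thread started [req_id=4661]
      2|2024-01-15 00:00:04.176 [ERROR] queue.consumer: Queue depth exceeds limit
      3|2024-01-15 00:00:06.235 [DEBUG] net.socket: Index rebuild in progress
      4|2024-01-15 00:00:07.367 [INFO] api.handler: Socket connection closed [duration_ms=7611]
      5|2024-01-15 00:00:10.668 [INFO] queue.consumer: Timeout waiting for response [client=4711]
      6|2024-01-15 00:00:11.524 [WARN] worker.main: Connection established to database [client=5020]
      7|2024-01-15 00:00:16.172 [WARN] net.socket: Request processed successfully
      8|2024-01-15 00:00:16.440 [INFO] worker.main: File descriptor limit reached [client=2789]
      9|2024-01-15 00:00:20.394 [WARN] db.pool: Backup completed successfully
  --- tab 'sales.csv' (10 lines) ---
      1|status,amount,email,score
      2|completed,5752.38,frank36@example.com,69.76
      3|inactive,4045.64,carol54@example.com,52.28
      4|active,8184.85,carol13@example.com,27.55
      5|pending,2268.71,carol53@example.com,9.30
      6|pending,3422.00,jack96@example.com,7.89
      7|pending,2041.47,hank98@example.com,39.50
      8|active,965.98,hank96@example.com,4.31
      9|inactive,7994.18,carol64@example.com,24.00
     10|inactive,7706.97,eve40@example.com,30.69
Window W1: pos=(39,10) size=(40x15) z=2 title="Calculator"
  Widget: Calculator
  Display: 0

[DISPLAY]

                                                   
                                                   
                                                   
                                                   
                                                   
                                                   
                                                   
                                                   
                                 ┏━━━━━━━━━━━━━━━━━
                                 ┃ Calculator      
                                 ┠─────────────────
                                 ┃                 
                                 ┃┌───┬───┬───┬───┐
                                 ┃│ 7 │ 8 │ 9 │ ÷ │
                                 ┃├───┼───┼───┼───┤


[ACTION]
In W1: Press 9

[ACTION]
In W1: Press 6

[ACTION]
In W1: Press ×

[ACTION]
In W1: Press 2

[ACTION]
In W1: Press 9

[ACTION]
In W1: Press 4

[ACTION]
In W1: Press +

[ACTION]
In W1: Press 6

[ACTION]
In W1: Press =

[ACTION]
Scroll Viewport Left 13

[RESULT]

                                                   
                                                   
                                                   
                                                   
                                                   
                                                   
                                                   
                                                   
                                       ┏━━━━━━━━━━━
                                       ┃ Calculator
                                       ┠───────────
                                       ┃           
                                       ┃┌───┬───┬──
                                       ┃│ 7 │ 8 │ 9
                                       ┃├───┼───┼──


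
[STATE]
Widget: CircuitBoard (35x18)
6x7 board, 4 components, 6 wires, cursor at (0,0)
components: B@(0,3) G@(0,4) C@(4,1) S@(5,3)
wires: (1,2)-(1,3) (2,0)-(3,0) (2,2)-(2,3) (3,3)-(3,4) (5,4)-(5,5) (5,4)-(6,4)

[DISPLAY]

   0 1 2 3 4 5                     
0  [.]          B   G              
                                   
1           · ─ ·                  
                                   
2   ·       · ─ ·                  
    │                              
3   ·           · ─ ·              
                                   
4       C                          
                                   
5               S   · ─ ·          
                    │              
6                   ·              
Cursor: (0,0)                      
                                   
                                   
                                   


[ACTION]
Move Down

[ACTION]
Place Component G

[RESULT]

   0 1 2 3 4 5                     
0               B   G              
                                   
1  [G]      · ─ ·                  
                                   
2   ·       · ─ ·                  
    │                              
3   ·           · ─ ·              
                                   
4       C                          
                                   
5               S   · ─ ·          
                    │              
6                   ·              
Cursor: (1,0)                      
                                   
                                   
                                   


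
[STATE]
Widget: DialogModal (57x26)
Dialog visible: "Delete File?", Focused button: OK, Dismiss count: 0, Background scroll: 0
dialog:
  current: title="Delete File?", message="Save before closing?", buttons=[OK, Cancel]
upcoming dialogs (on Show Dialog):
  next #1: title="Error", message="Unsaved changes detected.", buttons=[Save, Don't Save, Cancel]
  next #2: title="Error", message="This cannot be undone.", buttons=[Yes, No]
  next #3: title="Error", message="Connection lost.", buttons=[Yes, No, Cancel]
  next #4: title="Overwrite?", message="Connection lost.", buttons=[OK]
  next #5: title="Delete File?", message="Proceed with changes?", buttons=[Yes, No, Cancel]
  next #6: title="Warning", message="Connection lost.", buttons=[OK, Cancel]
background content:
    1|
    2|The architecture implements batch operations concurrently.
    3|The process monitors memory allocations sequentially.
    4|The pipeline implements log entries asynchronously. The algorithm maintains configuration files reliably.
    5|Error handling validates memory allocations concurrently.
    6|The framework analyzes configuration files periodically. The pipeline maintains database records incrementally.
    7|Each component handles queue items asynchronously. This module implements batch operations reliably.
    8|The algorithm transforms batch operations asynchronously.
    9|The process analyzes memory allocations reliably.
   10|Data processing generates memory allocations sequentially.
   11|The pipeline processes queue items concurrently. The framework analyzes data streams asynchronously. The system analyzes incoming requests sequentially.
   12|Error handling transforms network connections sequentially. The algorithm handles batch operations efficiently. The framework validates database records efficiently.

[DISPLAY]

                                                         
The architecture implements batch operations concurrently
The process monitors memory allocations sequentially.    
The pipeline implements log entries asynchronously. The a
Error handling validates memory allocations concurrently.
The framework analyzes configuration files periodically. 
Each component handles queue items asynchronously. This m
The algorithm transforms batch operations asynchronously.
The process analyzes memory allocations reliably.        
Data processing generates memory allocations sequentially
The pipeline pro┌──────────────────────┐rrently. The fram
Error handling t│     Delete File?     │tions sequentiall
                │ Save before closing? │                 
                │    [OK]  Cancel      │                 
                └──────────────────────┘                 
                                                         
                                                         
                                                         
                                                         
                                                         
                                                         
                                                         
                                                         
                                                         
                                                         
                                                         


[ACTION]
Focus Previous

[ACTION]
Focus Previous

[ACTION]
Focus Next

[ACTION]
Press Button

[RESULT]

                                                         
The architecture implements batch operations concurrently
The process monitors memory allocations sequentially.    
The pipeline implements log entries asynchronously. The a
Error handling validates memory allocations concurrently.
The framework analyzes configuration files periodically. 
Each component handles queue items asynchronously. This m
The algorithm transforms batch operations asynchronously.
The process analyzes memory allocations reliably.        
Data processing generates memory allocations sequentially
The pipeline processes queue items concurrently. The fram
Error handling transforms network connections sequentiall
                                                         
                                                         
                                                         
                                                         
                                                         
                                                         
                                                         
                                                         
                                                         
                                                         
                                                         
                                                         
                                                         
                                                         
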